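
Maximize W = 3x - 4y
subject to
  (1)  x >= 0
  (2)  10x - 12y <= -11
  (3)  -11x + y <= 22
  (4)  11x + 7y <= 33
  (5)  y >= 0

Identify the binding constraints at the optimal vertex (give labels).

Vertices and W = 3x - 4y:
  (0, 11/12) → W = -11/3
  (0, 33/7) → W = -132/7
  (319/202, 451/202) → W = -847/202

The maximum is at (0, 11/12). Substituting into each constraint, equality holds for (1) and (2); the remaining constraints have slack.

(1) and (2)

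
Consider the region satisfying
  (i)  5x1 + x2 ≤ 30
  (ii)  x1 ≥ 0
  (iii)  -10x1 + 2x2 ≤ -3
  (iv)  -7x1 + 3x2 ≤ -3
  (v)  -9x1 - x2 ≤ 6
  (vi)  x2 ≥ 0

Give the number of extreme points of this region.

Of the 15 pairwise boundary intersections, those satisfying every inequality are:
  (93/22, 195/22)
  (6, 0)
  (3/7, 0)

3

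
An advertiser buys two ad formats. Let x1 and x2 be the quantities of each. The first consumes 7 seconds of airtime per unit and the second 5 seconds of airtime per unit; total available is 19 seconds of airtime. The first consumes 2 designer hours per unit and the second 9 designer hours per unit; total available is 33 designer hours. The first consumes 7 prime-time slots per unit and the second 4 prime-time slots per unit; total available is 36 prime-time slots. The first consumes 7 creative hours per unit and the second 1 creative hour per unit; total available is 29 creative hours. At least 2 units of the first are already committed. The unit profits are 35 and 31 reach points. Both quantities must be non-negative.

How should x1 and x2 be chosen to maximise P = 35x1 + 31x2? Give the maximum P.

x1 = 2, x2 = 1, maximum P = 101

Vertices and P = 35x1 + 31x2:
  (19/7, 0) → P = 95
  (2, 0) → P = 70
  (2, 1) → P = 101

The binding constraints are 7x1 + 5x2 = 19 and x1 = 2.
Solving simultaneously gives x1 = 2, x2 = 1.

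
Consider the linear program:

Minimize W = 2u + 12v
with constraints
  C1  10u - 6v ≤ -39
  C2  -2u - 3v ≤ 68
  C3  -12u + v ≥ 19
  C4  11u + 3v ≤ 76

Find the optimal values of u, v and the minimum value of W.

u = -25/2, v = -43/3, minimum W = -197

Extreme points and W = 2u + 12v:
  (-25/2, -43/3) → W = -197
  (-75/62, 139/31) → W = 1593/31
  (19/47, 1121/47) → W = 13490/47
The feasible region is unbounded (it extends along (-3, 2), (-3, 11)), but W strictly increases along every unbounded feasible direction, so there is no improving ray and the minimum is attained at a vertex.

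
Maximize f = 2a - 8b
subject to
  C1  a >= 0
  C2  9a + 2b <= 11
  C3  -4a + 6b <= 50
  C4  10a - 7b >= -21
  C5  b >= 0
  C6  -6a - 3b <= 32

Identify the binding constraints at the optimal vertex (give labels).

C2 and C5

Corner points and f = 2a - 8b:
  (0, 3) → f = -24
  (0, 0) → f = 0
  (35/83, 299/83) → f = -2322/83
  (11/9, 0) → f = 22/9

The maximum is at (11/9, 0). Substituting into each constraint, equality holds for C2 and C5; the remaining constraints have slack.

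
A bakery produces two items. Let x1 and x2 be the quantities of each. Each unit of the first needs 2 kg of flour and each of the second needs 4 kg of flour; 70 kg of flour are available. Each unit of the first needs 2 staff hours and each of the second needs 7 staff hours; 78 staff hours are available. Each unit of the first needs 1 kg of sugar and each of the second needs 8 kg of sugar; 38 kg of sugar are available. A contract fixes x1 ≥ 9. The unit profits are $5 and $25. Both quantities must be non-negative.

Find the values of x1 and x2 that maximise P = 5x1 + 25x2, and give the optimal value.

x1 = 34, x2 = 1/2, maximum P = 365/2

Extreme points and P = 5x1 + 25x2:
  (35, 0) → P = 175
  (9, 0) → P = 45
  (34, 1/2) → P = 365/2
  (9, 29/8) → P = 1085/8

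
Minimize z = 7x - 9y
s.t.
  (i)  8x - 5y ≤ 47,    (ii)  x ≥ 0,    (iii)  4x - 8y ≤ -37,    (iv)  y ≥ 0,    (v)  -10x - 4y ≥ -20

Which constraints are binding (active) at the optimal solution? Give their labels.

Vertices and z = 7x - 9y:
  (0, 37/8) → z = -333/8
  (0, 5) → z = -45
  (1/8, 75/16) → z = -661/16

The minimum is at (0, 5). Substituting into each constraint, equality holds for (ii) and (v); the remaining constraints have slack.

(ii) and (v)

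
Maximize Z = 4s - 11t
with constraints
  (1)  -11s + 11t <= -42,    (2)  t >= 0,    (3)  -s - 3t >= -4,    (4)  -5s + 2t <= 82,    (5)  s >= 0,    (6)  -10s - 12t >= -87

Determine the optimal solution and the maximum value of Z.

Extreme points and Z = 4s - 11t:
  (42/11, 0) → Z = 168/11
  (85/22, 1/22) → Z = 329/22
  (4, 0) → Z = 16

s = 4, t = 0, maximum Z = 16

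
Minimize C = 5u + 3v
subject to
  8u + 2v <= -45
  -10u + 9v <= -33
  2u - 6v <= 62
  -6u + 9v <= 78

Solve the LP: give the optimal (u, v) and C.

u = -60/7, v = -277/21, minimum C = -577/7

Corner points and C = 5u + 3v:
  (-339/92, -357/46) → C = -3837/92
  (-73/26, -293/26) → C = -622/13
  (-60/7, -277/21) → C = -577/7

The binding constraints are -10u + 9v = -33 and 2u - 6v = 62.
Solving simultaneously gives u = -60/7, v = -277/21.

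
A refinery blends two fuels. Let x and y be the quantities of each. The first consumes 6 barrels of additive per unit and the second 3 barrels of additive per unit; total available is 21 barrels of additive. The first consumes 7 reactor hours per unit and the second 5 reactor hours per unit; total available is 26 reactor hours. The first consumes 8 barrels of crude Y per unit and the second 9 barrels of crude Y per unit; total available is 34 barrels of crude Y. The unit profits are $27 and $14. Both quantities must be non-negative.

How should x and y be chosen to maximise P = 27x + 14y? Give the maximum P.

x = 3, y = 1, maximum P = 95

The binding constraints are 6x + 3y = 21 and 7x + 5y = 26.
Solving simultaneously gives x = 3, y = 1.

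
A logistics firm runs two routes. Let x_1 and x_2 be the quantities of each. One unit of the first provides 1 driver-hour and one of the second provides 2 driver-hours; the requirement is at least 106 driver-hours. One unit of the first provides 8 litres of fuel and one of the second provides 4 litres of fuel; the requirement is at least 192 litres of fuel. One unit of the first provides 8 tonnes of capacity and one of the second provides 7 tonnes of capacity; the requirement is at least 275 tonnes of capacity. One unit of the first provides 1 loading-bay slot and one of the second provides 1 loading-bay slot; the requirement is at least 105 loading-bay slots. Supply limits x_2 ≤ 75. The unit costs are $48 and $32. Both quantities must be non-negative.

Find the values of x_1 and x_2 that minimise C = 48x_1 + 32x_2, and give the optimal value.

Extreme points and C = 48x_1 + 32x_2:
  (106, 0) → C = 5088
  (104, 1) → C = 5024
  (30, 75) → C = 3840
The feasible region is unbounded (it extends along (1, 0)), but C strictly increases along every unbounded feasible direction, so there is no improving ray and the minimum is attained at a vertex.

The optimum lies where x_1 + x_2 = 105 and x_2 = 75.
Solving simultaneously gives x_1 = 30, x_2 = 75.

x_1 = 30, x_2 = 75, minimum C = 3840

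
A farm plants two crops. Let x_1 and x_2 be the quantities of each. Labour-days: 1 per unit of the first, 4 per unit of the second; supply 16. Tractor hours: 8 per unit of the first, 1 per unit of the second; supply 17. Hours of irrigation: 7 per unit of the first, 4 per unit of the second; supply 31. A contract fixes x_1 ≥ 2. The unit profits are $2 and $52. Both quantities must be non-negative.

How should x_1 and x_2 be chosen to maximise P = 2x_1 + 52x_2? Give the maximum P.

Vertices and P = 2x_1 + 52x_2:
  (17/8, 0) → P = 17/4
  (2, 0) → P = 4
  (2, 1) → P = 56

At the optimal vertex, 8x_1 + x_2 = 17 and x_1 = 2.
Solving simultaneously gives x_1 = 2, x_2 = 1.

x_1 = 2, x_2 = 1, maximum P = 56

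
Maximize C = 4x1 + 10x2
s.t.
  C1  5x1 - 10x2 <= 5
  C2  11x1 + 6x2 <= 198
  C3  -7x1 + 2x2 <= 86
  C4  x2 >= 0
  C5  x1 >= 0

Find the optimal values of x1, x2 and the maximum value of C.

Vertices and C = 4x1 + 10x2:
  (201/14, 187/28) → C = 1739/14
  (1, 0) → C = 4
  (0, 33) → C = 330
  (0, 0) → C = 0

The optimum lies where 11x1 + 6x2 = 198 and x1 = 0.
Solving simultaneously gives x1 = 0, x2 = 33.

x1 = 0, x2 = 33, maximum C = 330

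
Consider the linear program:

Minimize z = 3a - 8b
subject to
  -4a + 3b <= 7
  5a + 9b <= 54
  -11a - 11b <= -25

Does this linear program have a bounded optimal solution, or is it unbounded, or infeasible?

Vertices and z = 3a - 8b:
  (33/17, 251/51) → z = -1711/51
  (-2/77, 177/77) → z = -1422/77
The feasible region has finitely many vertices and no improving ray; the minimum is -1711/51 at (33/17, 251/51).

bounded optimum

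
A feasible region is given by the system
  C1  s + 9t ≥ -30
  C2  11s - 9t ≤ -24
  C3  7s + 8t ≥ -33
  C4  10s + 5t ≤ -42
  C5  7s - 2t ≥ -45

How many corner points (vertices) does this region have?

Of the 10 pairwise boundary intersections, those satisfying every inequality are:
  (-19/5, -4/5)
  (-213/35, 6/5)
  (-309/55, 156/55)

3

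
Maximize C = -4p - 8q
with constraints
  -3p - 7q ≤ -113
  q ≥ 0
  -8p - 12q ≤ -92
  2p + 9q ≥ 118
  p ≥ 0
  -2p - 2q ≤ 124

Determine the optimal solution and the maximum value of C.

p = 0, q = 113/7, maximum C = -904/7

Feasible corners and C = -4p - 8q:
  (191/13, 128/13) → C = -1788/13
  (0, 113/7) → C = -904/7
  (59, 0) → C = -236
The feasible region is unbounded (it extends along (0, 1), (1, 0)), but C strictly decreases along every unbounded feasible direction, so there is no improving ray and the maximum is attained at a vertex.

At the optimal vertex, -3p - 7q = -113 and p = 0.
Solving simultaneously gives p = 0, q = 113/7.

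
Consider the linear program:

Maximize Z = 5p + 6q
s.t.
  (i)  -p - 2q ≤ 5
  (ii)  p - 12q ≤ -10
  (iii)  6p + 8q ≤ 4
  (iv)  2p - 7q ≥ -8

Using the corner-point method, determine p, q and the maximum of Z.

Extreme points and Z = 5p + 6q:
  (-2/5, 4/5) → Z = 14/5
  (-26/17, 12/17) → Z = -58/17
  (-18/29, 28/29) → Z = 78/29

At the optimal vertex, p - 12q = -10 and 6p + 8q = 4.
Solving simultaneously gives p = -2/5, q = 4/5.

p = -2/5, q = 4/5, maximum Z = 14/5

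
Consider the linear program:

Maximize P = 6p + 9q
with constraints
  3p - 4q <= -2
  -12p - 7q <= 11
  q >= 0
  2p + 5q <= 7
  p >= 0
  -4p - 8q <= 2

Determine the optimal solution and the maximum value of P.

The optimum lies where 3p - 4q = -2 and 2p + 5q = 7.
Solving simultaneously gives p = 18/23, q = 25/23.

p = 18/23, q = 25/23, maximum P = 333/23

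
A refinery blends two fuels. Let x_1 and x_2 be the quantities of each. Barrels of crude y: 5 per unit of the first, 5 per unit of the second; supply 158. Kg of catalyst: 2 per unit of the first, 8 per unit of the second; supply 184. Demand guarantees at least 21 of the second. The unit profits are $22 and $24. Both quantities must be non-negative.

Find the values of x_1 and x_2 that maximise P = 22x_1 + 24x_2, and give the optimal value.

x_1 = 8, x_2 = 21, maximum P = 680

Extreme points and P = 22x_1 + 24x_2:
  (0, 23) → P = 552
  (0, 21) → P = 504
  (8, 21) → P = 680

The binding constraints are 2x_1 + 8x_2 = 184 and x_2 = 21.
Solving simultaneously gives x_1 = 8, x_2 = 21.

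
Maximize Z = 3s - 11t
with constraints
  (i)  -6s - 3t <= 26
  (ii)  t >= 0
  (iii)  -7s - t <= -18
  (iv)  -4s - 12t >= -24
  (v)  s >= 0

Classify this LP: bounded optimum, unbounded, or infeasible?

bounded optimum

Extreme points and Z = 3s - 11t:
  (18/7, 0) → Z = 54/7
  (6, 0) → Z = 18
  (12/5, 6/5) → Z = -6
The feasible region has finitely many vertices and no improving ray; the maximum is 18 at (6, 0).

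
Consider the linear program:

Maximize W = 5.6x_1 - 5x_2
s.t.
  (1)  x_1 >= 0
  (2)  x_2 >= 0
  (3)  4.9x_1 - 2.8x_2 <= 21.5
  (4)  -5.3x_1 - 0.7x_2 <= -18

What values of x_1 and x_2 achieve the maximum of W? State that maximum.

x_1 = 215/49, x_2 = 0, maximum W = 172/7

Feasible corners and W = 5.6x_1 - 5x_2:
  (0, 180/7) → W = -900/7
  (215/49, 0) → W = 172/7
  (180/53, 0) → W = 1008/53
The feasible region is unbounded (it extends along (0, 1), (4, 7)), but W strictly decreases along every unbounded feasible direction, so there is no improving ray and the maximum is attained at a vertex.

At the optimal vertex, x_2 = 0 and 4.9x_1 - 2.8x_2 = 21.5.
Solving simultaneously gives x_1 = 215/49, x_2 = 0.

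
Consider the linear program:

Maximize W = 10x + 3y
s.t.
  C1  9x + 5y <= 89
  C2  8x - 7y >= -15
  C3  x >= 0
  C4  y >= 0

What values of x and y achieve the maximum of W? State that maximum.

x = 89/9, y = 0, maximum W = 890/9

Corner points and W = 10x + 3y:
  (548/103, 847/103) → W = 8021/103
  (89/9, 0) → W = 890/9
  (0, 15/7) → W = 45/7
  (0, 0) → W = 0

The binding constraints are 9x + 5y = 89 and y = 0.
Solving simultaneously gives x = 89/9, y = 0.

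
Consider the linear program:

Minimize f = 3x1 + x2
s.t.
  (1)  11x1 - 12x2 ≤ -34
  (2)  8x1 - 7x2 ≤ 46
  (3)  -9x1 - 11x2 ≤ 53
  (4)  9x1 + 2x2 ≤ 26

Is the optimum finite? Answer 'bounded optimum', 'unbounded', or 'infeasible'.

From the feasible point (-1010/229, -277/229), moving in the direction (-11, 9) keeps every constraint satisfied while f decreases without bound.

unbounded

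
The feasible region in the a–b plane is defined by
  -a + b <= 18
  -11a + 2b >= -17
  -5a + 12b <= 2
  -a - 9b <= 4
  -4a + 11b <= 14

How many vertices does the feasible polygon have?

Of the 10 pairwise boundary intersections, those satisfying every inequality are:
  (104/61, 107/122)
  (145/101, -61/101)
  (-22/19, -6/19)

3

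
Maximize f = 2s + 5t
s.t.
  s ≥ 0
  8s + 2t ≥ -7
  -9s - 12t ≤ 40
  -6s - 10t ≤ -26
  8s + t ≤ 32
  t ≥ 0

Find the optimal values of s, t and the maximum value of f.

s = 0, t = 32, maximum f = 160

Extreme points and f = 2s + 5t:
  (0, 13/5) → f = 13
  (0, 32) → f = 160
  (147/37, 8/37) → f = 334/37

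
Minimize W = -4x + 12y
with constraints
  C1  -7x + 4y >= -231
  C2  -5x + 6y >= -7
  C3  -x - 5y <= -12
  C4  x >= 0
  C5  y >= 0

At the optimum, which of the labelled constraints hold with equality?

Extreme points and W = -4x + 12y:
  (679/11, 553/11) → W = 3920/11
  (107/31, 53/31) → W = 208/31
  (0, 12/5) → W = 144/5
The feasible region is unbounded (it extends along (0, 1), (4, 7)), but W strictly increases along every unbounded feasible direction, so there is no improving ray and the minimum is attained at a vertex.

The minimum is at (107/31, 53/31). Substituting into each constraint, equality holds for C2 and C3; the remaining constraints have slack.

C2 and C3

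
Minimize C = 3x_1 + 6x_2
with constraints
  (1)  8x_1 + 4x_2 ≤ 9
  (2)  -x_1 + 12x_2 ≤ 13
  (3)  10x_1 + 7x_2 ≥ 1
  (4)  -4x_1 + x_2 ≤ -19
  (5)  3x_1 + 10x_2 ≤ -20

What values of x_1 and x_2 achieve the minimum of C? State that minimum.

x_1 = 59/16, x_2 = -41/8, minimum C = -315/16

Vertices and C = 3x_1 + 6x_2:
  (59/16, -41/8) → C = -315/16
  (85/24, -29/6) → C = -147/8
  (67/19, -93/19) → C = -357/19

The optimum lies where 8x_1 + 4x_2 = 9 and 10x_1 + 7x_2 = 1.
Solving simultaneously gives x_1 = 59/16, x_2 = -41/8.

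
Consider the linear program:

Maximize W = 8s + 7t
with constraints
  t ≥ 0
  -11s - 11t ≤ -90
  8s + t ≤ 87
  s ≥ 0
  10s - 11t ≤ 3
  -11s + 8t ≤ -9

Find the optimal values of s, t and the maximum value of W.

Feasible corners and W = 8s + 7t:
  (31/7, 289/77) → W = 4751/77
  (819/209, 81/19) → W = 12789/209
  (480/49, 423/49) → W = 6801/49
  (47/5, 59/5) → W = 789/5

At the optimal vertex, 8s + t = 87 and -11s + 8t = -9.
Solving simultaneously gives s = 47/5, t = 59/5.

s = 47/5, t = 59/5, maximum W = 789/5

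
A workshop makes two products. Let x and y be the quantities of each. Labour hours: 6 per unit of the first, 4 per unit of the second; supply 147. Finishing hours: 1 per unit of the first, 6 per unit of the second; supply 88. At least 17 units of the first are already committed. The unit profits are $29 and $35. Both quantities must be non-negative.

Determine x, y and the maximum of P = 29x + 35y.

Corner points and P = 29x + 35y:
  (49/2, 0) → P = 1421/2
  (17, 0) → P = 493
  (17, 45/4) → P = 3547/4

x = 17, y = 45/4, maximum P = 3547/4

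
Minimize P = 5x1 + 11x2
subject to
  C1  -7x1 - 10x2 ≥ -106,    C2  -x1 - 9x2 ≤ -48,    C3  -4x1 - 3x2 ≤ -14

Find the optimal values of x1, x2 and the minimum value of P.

The binding constraints are -x1 - 9x2 = -48 and -4x1 - 3x2 = -14.
Solving simultaneously gives x1 = -6/11, x2 = 178/33.

x1 = -6/11, x2 = 178/33, minimum P = 1868/33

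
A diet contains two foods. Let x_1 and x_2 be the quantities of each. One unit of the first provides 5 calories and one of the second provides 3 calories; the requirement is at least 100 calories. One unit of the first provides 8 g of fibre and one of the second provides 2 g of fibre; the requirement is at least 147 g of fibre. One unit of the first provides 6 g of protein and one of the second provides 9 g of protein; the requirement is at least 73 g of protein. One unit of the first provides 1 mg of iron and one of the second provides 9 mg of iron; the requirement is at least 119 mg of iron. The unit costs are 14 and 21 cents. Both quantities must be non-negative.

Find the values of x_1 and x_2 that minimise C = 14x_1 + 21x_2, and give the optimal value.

x_1 = 31/2, x_2 = 23/2, minimum C = 917/2

The feasible region is unbounded (it extends along (0, 1), (1, 0)), but C strictly increases along every unbounded feasible direction, so there is no improving ray and the minimum is attained at a vertex.

At the optimal vertex, 8x_1 + 2x_2 = 147 and x_1 + 9x_2 = 119.
Solving simultaneously gives x_1 = 31/2, x_2 = 23/2.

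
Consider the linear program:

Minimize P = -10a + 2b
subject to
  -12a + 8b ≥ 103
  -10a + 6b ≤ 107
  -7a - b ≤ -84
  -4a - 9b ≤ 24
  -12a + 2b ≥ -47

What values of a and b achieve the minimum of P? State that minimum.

a = 215/26, b = 679/26, minimum P = -396/13

The optimum lies where -7a - b = -84 and -12a + 2b = -47.
Solving simultaneously gives a = 215/26, b = 679/26.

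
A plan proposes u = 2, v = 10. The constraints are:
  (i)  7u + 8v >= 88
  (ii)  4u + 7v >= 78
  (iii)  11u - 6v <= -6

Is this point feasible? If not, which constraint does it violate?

feasible

(i): 94 ≥ 88 ✓
(ii): 78 ≥ 78 ✓
(iii): -38 ≤ -6 ✓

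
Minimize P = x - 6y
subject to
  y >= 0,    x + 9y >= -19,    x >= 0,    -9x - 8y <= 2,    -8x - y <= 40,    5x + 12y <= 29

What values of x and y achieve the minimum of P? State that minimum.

x = 0, y = 29/12, minimum P = -29/2

Feasible corners and P = x - 6y:
  (0, 0) → P = 0
  (29/5, 0) → P = 29/5
  (0, 29/12) → P = -29/2

The binding constraints are x = 0 and 5x + 12y = 29.
Solving simultaneously gives x = 0, y = 29/12.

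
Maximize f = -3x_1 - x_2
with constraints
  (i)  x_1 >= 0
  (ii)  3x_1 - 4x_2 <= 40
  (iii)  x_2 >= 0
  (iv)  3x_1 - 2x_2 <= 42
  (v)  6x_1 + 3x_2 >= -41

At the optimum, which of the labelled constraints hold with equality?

Vertices and f = -3x_1 - x_2:
  (0, 0) → f = 0
  (40/3, 0) → f = -40
  (44/3, 1) → f = -45
The feasible region is unbounded (it extends along (0, 1), (2, 3)), but f strictly decreases along every unbounded feasible direction, so there is no improving ray and the maximum is attained at a vertex.

The maximum is at (0, 0). Substituting into each constraint, equality holds for (i) and (iii); the remaining constraints have slack.

(i) and (iii)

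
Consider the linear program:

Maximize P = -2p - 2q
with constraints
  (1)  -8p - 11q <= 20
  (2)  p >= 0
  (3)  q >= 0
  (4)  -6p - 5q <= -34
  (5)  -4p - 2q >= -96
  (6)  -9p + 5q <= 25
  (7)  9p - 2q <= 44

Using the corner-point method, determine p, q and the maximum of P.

p = 96/19, q = 14/19, maximum P = -220/19

Extreme points and P = -2p - 2q:
  (3/5, 152/25) → P = -334/25
  (96/19, 14/19) → P = -220/19
  (10, 23) → P = -66

The binding constraints are -6p - 5q = -34 and 9p - 2q = 44.
Solving simultaneously gives p = 96/19, q = 14/19.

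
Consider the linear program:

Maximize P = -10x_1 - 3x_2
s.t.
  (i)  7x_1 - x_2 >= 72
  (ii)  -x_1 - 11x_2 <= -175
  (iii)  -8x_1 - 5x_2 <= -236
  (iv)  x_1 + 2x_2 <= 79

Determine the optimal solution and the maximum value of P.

Extreme points and P = -10x_1 - 3x_2:
  (596/43, 1076/43) → P = -9188/43
  (223/15, 481/15) → P = -3673/15
  (1721/83, 1164/83) → P = -20702/83
  (173/3, 32/3) → P = -1826/3

x_1 = 596/43, x_2 = 1076/43, maximum P = -9188/43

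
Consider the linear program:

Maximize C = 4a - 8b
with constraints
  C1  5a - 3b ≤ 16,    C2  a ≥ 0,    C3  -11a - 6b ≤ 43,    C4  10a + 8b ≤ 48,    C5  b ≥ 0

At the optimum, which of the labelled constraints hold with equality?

C1 and C5

Corner points and C = 4a - 8b:
  (136/35, 8/7) → C = 32/5
  (16/5, 0) → C = 64/5
  (0, 6) → C = -48
  (0, 0) → C = 0

The maximum is at (16/5, 0). Substituting into each constraint, equality holds for C1 and C5; the remaining constraints have slack.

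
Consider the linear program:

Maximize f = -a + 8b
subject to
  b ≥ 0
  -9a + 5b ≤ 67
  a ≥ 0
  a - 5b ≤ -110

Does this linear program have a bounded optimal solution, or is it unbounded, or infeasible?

unbounded

From the feasible point (43/8, 923/40), moving in the direction (5, 1) keeps every constraint satisfied while f increases without bound.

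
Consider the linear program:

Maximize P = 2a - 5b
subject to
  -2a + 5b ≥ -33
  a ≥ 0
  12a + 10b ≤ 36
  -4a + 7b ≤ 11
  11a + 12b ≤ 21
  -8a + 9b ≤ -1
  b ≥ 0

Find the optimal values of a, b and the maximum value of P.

Vertices and P = 2a - 5b:
  (67/65, 157/195) → P = -383/195
  (21/11, 0) → P = 42/11
  (1/8, 0) → P = 1/4

a = 21/11, b = 0, maximum P = 42/11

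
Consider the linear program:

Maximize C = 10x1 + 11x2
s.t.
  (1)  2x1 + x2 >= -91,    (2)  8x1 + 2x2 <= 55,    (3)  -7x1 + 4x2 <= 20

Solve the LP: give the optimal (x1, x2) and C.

Vertices and C = 10x1 + 11x2:
  (237/4, -419/2) → C = -1712
  (-128/5, -199/5) → C = -3469/5
  (90/23, 545/46) → C = 7795/46

The binding constraints are 8x1 + 2x2 = 55 and -7x1 + 4x2 = 20.
Solving simultaneously gives x1 = 90/23, x2 = 545/46.

x1 = 90/23, x2 = 545/46, maximum C = 7795/46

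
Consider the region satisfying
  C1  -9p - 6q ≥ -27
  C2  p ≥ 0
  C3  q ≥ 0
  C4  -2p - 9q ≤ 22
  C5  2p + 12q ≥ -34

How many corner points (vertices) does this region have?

Of the 10 pairwise boundary intersections, those satisfying every inequality are:
  (0, 9/2)
  (3, 0)
  (0, 0)

3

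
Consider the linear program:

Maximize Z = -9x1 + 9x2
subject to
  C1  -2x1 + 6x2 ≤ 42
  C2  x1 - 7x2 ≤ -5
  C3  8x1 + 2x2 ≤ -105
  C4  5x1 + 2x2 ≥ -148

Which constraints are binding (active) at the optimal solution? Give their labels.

Vertices and Z = -9x1 + 9x2:
  (-357/26, 63/26) → Z = 1890/13
  (-486/17, -43/17) → Z = 3987/17
  (-745/58, -65/58) → Z = 3060/29
  (-1046/37, -123/37) → Z = 8307/37

The maximum is at (-486/17, -43/17). Substituting into each constraint, equality holds for C1 and C4; the remaining constraints have slack.

C1 and C4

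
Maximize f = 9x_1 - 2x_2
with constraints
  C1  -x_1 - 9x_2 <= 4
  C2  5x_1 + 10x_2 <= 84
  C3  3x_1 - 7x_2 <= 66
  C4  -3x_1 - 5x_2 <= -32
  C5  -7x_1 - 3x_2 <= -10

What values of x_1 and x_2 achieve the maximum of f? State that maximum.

x_1 = 96/5, x_2 = -6/5, maximum f = 876/5

Feasible corners and f = 9x_1 - 2x_2:
  (283/17, -39/17) → f = 2625/17
  (14, -2) → f = 130
  (96/5, -6/5) → f = 876/5
  (-152/55, 538/55) → f = -2444/55
  (-23/13, 97/13) → f = -401/13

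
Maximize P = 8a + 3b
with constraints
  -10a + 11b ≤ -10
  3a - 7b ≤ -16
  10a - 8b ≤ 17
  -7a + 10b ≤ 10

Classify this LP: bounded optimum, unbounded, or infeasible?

infeasible

The boundaries -10a + 11b = -10 and 3a - 7b = -16 meet at (246/37, 190/37), but that point violates 10a - 8b ≤ 17. Every candidate vertex is excluded by some other constraint, so the feasible region is empty.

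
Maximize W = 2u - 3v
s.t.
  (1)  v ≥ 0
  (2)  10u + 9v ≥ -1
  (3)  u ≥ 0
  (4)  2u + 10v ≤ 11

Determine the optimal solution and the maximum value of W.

u = 11/2, v = 0, maximum W = 11

Vertices and W = 2u - 3v:
  (0, 0) → W = 0
  (11/2, 0) → W = 11
  (0, 11/10) → W = -33/10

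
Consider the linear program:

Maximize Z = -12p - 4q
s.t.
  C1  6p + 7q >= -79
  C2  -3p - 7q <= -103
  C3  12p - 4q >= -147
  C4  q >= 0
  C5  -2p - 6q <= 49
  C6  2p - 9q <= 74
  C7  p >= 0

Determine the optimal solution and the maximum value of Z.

p = 0, q = 103/7, maximum Z = -412/7

Extreme points and Z = -12p - 4q:
  (103/3, 0) → Z = -412
  (0, 103/7) → Z = -412/7
  (0, 147/4) → Z = -147
  (37, 0) → Z = -444
The feasible region is unbounded (it extends along (1, 3), (9, 2)), but Z strictly decreases along every unbounded feasible direction, so there is no improving ray and the maximum is attained at a vertex.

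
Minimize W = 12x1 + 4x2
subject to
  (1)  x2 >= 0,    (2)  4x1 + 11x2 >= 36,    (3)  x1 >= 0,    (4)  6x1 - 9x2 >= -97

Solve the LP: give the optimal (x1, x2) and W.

x1 = 0, x2 = 36/11, minimum W = 144/11

Vertices and W = 12x1 + 4x2:
  (9, 0) → W = 108
  (0, 36/11) → W = 144/11
  (0, 97/9) → W = 388/9
The feasible region is unbounded (it extends along (3, 2), (1, 0)), but W strictly increases along every unbounded feasible direction, so there is no improving ray and the minimum is attained at a vertex.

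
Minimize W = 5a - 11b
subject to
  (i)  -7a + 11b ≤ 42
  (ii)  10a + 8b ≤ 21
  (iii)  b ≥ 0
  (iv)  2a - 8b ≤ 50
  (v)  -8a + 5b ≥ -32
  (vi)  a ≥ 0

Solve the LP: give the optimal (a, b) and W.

Vertices and W = 5a - 11b:
  (21/10, 0) → W = 21/2
  (0, 21/8) → W = -231/8
  (0, 0) → W = 0

The optimum lies where 10a + 8b = 21 and a = 0.
Solving simultaneously gives a = 0, b = 21/8.

a = 0, b = 21/8, minimum W = -231/8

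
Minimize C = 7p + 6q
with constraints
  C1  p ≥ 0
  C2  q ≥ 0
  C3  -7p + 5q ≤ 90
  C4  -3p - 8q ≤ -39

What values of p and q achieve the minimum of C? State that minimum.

p = 0, q = 39/8, minimum C = 117/4

Corner points and C = 7p + 6q:
  (0, 18) → C = 108
  (0, 39/8) → C = 117/4
  (13, 0) → C = 91
The feasible region is unbounded (it extends along (5, 7), (1, 0)), but C strictly increases along every unbounded feasible direction, so there is no improving ray and the minimum is attained at a vertex.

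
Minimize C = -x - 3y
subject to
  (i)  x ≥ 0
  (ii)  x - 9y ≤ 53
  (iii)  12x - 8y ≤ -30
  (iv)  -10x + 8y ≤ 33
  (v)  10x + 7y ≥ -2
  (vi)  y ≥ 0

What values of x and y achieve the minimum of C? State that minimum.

Feasible corners and C = -x - 3y:
  (0, 15/4) → C = -45/4
  (0, 33/8) → C = -99/8
  (3/2, 6) → C = -39/2

The binding constraints are 12x - 8y = -30 and -10x + 8y = 33.
Solving simultaneously gives x = 3/2, y = 6.

x = 3/2, y = 6, minimum C = -39/2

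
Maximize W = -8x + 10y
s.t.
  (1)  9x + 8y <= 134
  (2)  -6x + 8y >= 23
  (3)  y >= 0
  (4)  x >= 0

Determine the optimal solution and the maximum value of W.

x = 0, y = 67/4, maximum W = 335/2

Extreme points and W = -8x + 10y:
  (37/5, 337/40) → W = 501/20
  (0, 67/4) → W = 335/2
  (0, 23/8) → W = 115/4

The binding constraints are 9x + 8y = 134 and x = 0.
Solving simultaneously gives x = 0, y = 67/4.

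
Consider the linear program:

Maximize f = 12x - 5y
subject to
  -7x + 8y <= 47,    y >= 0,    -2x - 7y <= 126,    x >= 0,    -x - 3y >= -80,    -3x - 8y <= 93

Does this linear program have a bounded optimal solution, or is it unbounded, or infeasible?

Extreme points and f = 12x - 5y:
  (0, 47/8) → f = -235/8
  (499/29, 607/29) → f = 2953/29
  (0, 0) → f = 0
  (80, 0) → f = 960
The feasible region has finitely many vertices and no improving ray; the maximum is 960 at (80, 0).

bounded optimum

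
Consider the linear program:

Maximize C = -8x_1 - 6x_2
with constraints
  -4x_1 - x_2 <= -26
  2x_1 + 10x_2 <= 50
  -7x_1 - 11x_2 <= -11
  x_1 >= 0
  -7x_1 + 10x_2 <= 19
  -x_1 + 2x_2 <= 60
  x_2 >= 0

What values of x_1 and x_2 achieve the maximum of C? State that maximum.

x_1 = 13/2, x_2 = 0, maximum C = -52

Vertices and C = -8x_1 - 6x_2:
  (105/19, 74/19) → C = -1284/19
  (13/2, 0) → C = -52
  (25, 0) → C = -200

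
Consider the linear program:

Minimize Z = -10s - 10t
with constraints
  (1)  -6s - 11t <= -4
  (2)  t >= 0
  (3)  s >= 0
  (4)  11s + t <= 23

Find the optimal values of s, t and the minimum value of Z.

Extreme points and Z = -10s - 10t:
  (2/3, 0) → Z = -20/3
  (0, 4/11) → Z = -40/11
  (23/11, 0) → Z = -230/11
  (0, 23) → Z = -230

The optimum lies where s = 0 and 11s + t = 23.
Solving simultaneously gives s = 0, t = 23.

s = 0, t = 23, minimum Z = -230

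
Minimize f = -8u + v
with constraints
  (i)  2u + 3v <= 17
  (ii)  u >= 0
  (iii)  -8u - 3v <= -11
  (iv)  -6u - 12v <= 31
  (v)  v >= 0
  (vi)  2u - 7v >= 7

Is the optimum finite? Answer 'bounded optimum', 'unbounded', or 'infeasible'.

Corner points and f = -8u + v:
  (17/2, 0) → f = -68
  (7, 1) → f = -55
  (7/2, 0) → f = -28
The feasible region has finitely many vertices and no improving ray; the minimum is -68 at (17/2, 0).

bounded optimum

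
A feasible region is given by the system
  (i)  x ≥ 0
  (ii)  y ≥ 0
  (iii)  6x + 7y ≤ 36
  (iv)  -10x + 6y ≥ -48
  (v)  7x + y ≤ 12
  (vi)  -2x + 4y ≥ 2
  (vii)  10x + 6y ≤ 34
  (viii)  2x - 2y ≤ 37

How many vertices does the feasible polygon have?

Intersecting each pair of boundary lines and keeping only the points that satisfy every inequality leaves:
  (0, 36/7)
  (0, 1/2)
  (11/17, 78/17)
  (23/15, 19/15)
  (19/16, 59/16)

5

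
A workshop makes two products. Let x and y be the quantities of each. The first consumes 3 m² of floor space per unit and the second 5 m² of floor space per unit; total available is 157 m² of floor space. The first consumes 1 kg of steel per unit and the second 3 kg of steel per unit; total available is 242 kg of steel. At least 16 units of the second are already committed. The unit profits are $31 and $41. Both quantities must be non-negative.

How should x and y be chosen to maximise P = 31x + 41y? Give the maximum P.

Vertices and P = 31x + 41y:
  (0, 157/5) → P = 6437/5
  (0, 16) → P = 656
  (77/3, 16) → P = 4355/3

x = 77/3, y = 16, maximum P = 4355/3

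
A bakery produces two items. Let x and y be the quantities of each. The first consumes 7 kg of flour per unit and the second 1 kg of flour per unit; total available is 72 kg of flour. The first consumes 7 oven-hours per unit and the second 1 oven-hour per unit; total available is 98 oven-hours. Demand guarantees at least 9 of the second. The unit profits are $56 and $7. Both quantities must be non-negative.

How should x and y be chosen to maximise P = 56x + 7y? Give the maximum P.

x = 9, y = 9, maximum P = 567

Feasible corners and P = 56x + 7y:
  (0, 72) → P = 504
  (0, 9) → P = 63
  (9, 9) → P = 567

The binding constraints are 7x + y = 72 and y = 9.
Solving simultaneously gives x = 9, y = 9.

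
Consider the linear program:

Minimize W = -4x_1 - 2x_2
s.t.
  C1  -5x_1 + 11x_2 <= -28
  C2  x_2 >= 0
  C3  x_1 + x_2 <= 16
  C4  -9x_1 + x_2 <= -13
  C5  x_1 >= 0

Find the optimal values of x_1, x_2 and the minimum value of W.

Vertices and W = -4x_1 - 2x_2:
  (28/5, 0) → W = -112/5
  (51/4, 13/4) → W = -115/2
  (16, 0) → W = -64

x_1 = 16, x_2 = 0, minimum W = -64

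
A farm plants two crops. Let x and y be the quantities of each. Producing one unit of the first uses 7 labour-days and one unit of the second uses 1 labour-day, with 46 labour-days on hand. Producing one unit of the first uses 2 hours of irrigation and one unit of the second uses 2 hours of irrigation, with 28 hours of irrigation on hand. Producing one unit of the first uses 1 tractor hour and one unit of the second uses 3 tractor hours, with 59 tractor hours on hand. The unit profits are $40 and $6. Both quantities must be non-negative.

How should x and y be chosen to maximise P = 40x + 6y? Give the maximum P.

Extreme points and P = 40x + 6y:
  (0, 0) → P = 0
  (0, 14) → P = 84
  (46/7, 0) → P = 1840/7
  (16/3, 26/3) → P = 796/3

The binding constraints are 7x + y = 46 and 2x + 2y = 28.
Solving simultaneously gives x = 16/3, y = 26/3.

x = 16/3, y = 26/3, maximum P = 796/3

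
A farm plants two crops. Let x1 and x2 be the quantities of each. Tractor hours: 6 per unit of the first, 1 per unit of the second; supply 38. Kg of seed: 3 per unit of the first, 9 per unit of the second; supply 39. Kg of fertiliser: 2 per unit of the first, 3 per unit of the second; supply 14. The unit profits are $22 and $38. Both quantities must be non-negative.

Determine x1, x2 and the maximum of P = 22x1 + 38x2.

At the optimal vertex, 3x1 + 9x2 = 39 and 2x1 + 3x2 = 14.
Solving simultaneously gives x1 = 1, x2 = 4.

x1 = 1, x2 = 4, maximum P = 174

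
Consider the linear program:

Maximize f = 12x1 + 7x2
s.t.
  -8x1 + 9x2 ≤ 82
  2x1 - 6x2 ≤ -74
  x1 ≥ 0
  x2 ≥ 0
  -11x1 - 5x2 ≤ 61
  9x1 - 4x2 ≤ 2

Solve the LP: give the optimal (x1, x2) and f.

x1 = 346/49, x2 = 754/49, maximum f = 9430/49

Vertices and f = 12x1 + 7x2:
  (29/5, 214/15) → f = 2542/15
  (346/49, 754/49) → f = 9430/49
  (154/23, 335/23) → f = 4193/23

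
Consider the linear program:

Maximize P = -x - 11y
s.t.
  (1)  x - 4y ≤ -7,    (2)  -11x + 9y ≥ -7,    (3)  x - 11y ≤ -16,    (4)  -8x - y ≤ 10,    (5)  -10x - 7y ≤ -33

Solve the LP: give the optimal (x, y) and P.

x = 83/47, y = 103/47, maximum P = -1216/47

Extreme points and P = -x - 11y:
  (13/5, 12/5) → P = -29
  (83/47, 103/47) → P = -1216/47
  (-103/46, 182/23) → P = -3901/46
The feasible region is unbounded (it extends along (-1, 8), (9, 11)), but P strictly decreases along every unbounded feasible direction, so there is no improving ray and the maximum is attained at a vertex.

The binding constraints are x - 4y = -7 and -10x - 7y = -33.
Solving simultaneously gives x = 83/47, y = 103/47.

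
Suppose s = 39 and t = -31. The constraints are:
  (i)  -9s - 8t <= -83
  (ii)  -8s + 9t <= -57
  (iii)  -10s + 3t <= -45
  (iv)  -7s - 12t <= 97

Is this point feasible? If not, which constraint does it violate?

Constraint (iv): -7s - 12t = 99, which is not ≤ 97. All other constraints are satisfied.

not feasible — violates (iv)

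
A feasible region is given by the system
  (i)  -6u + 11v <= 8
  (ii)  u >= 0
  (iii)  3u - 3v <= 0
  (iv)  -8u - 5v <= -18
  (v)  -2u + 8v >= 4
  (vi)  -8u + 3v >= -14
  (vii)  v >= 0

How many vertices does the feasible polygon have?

3

Pairwise boundary intersections that survive every other constraint:
  (8/5, 8/5)
  (79/59, 86/59)
  (18/13, 18/13)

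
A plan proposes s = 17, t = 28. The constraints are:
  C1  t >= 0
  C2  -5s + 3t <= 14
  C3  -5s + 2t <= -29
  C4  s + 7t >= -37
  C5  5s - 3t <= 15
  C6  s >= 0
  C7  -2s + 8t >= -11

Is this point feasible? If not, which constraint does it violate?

feasible

C1: 28 ≥ 0 ✓
C2: -1 ≤ 14 ✓
C3: -29 ≤ -29 ✓
C4: 213 ≥ -37 ✓
C5: 1 ≤ 15 ✓
C6: 17 ≥ 0 ✓
C7: 190 ≥ -11 ✓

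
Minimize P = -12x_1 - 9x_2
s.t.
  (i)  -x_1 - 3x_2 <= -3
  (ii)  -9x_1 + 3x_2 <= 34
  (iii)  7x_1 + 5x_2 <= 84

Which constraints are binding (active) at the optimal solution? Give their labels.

Feasible corners and P = -12x_1 - 9x_2:
  (-31/10, 61/30) → P = 189/10
  (237/16, -63/16) → P = -2277/16
  (41/33, 497/33) → P = -1655/11

The minimum is at (41/33, 497/33). Substituting into each constraint, equality holds for (ii) and (iii); the remaining constraints have slack.

(ii) and (iii)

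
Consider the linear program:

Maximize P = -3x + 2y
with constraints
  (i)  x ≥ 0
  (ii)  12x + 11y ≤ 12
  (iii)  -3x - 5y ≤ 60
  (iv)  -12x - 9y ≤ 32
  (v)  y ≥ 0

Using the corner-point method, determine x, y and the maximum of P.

Feasible corners and P = -3x + 2y:
  (0, 12/11) → P = 24/11
  (0, 0) → P = 0
  (1, 0) → P = -3

The optimum lies where x = 0 and 12x + 11y = 12.
Solving simultaneously gives x = 0, y = 12/11.

x = 0, y = 12/11, maximum P = 24/11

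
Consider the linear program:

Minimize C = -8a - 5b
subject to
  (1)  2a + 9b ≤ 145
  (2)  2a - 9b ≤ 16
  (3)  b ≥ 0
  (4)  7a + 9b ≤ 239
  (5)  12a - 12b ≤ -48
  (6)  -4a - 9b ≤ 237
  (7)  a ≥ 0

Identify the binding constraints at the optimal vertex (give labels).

Feasible corners and C = -8a - 5b:
  (109/11, 153/11) → C = -1637/11
  (0, 145/9) → C = -725/9
  (0, 4) → C = -20

The minimum is at (109/11, 153/11). Substituting into each constraint, equality holds for (1) and (5); the remaining constraints have slack.

(1) and (5)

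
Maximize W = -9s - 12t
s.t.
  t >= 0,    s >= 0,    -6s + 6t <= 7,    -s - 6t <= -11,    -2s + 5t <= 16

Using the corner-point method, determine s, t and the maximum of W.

s = 4/7, t = 73/42, maximum W = -26

Vertices and W = -9s - 12t:
  (11, 0) → W = -99
  (4/7, 73/42) → W = -26
  (61/18, 41/9) → W = -511/6
The feasible region is unbounded (it extends along (1, 0), (5, 2)), but W strictly decreases along every unbounded feasible direction, so there is no improving ray and the maximum is attained at a vertex.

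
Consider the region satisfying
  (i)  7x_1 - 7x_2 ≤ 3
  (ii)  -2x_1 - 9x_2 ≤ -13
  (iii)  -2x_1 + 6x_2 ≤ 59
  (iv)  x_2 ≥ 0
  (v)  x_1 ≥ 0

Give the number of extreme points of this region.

The feasible vertices (each the meet of two boundaries and inside every other half-plane) are:
  (118/77, 85/77)
  (431/28, 419/28)
  (0, 13/9)
  (0, 59/6)

4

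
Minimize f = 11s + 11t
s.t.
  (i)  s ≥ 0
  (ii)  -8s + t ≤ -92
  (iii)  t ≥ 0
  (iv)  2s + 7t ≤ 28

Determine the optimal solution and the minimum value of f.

The optimum lies where -8s + t = -92 and t = 0.
Solving simultaneously gives s = 23/2, t = 0.

s = 23/2, t = 0, minimum f = 253/2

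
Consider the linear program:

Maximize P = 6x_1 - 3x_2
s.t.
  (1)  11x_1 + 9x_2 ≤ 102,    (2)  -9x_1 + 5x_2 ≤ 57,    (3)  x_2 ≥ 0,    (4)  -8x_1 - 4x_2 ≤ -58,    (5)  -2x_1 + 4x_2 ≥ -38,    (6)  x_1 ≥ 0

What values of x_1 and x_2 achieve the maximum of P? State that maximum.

x_1 = 102/11, x_2 = 0, maximum P = 612/11

Feasible corners and P = 6x_1 - 3x_2:
  (102/11, 0) → P = 612/11
  (57/14, 89/14) → P = 75/14
  (29/4, 0) → P = 87/2

The optimum lies where 11x_1 + 9x_2 = 102 and x_2 = 0.
Solving simultaneously gives x_1 = 102/11, x_2 = 0.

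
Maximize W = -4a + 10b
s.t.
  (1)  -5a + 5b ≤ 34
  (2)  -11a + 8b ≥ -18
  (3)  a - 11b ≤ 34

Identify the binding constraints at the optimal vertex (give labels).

(1) and (2)

Extreme points and W = -4a + 10b:
  (362/15, 464/15) → W = 1064/5
  (-272/25, -102/25) → W = 68/25
  (-74/113, -356/113) → W = -3264/113

The maximum is at (362/15, 464/15). Substituting into each constraint, equality holds for (1) and (2); the remaining constraints have slack.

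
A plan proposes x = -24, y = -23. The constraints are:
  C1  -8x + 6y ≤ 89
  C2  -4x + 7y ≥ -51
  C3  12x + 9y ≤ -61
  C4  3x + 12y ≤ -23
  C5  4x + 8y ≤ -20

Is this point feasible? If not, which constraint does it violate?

Constraint C2: -4x + 7y = -65, which is not ≥ -51. All other constraints are satisfied.

not feasible — violates C2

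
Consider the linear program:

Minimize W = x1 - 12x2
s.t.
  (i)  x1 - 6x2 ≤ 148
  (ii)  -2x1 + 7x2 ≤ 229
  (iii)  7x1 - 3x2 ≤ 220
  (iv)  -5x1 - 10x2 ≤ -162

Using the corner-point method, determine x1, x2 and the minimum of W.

Vertices and W = x1 - 12x2:
  (2227/43, 2043/43) → W = -22289/43
  (-1156/55, 1469/55) → W = -18784/55
  (158/5, 2/5) → W = 134/5

At the optimal vertex, -2x1 + 7x2 = 229 and 7x1 - 3x2 = 220.
Solving simultaneously gives x1 = 2227/43, x2 = 2043/43.

x1 = 2227/43, x2 = 2043/43, minimum W = -22289/43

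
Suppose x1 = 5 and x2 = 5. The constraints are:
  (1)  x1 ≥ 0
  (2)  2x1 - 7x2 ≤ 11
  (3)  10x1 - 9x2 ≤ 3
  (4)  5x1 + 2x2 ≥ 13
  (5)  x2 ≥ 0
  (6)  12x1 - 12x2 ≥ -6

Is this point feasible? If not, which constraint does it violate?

not feasible — violates (3)

Constraint (3): 10x1 - 9x2 = 5, which is not ≤ 3. All other constraints are satisfied.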